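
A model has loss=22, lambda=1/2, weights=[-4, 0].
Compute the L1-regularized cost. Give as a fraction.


L1 norm = sum(|w|) = 4. J = 22 + 1/2 * 4 = 24.

24


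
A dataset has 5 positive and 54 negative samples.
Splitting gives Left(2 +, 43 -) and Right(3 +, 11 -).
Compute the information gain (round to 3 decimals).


H(parent) = 0.4187. H(left) = 0.2623, H(right) = 0.7496. Weighted = (45/59)*0.2623 + (14/59)*0.7496 = 0.3779. IG = 0.4187 - 0.3779 = 0.0408, which rounds to 0.041.

0.041


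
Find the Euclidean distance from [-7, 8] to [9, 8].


d = sqrt(sum of squared differences). (-7-9)^2=256, (8-8)^2=0. Sum = 256.

16


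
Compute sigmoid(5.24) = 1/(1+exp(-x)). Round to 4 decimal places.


sigma(5.24) = 1/(1+e^(-5.24)) = 1/(1+0.005300) = 1/1.005300 = 0.9947.

0.9947


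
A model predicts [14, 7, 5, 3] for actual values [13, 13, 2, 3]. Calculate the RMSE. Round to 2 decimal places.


MSE = 11.5000. RMSE = sqrt(11.5000) = 3.39.

3.39


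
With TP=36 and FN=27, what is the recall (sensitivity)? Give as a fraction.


Recall = TP / (TP + FN) = 36 / 63 = 4/7.

4/7


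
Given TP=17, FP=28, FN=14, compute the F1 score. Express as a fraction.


Precision = 17/45 = 17/45. Recall = 17/31 = 17/31. F1 = 2*P*R/(P+R) = 17/38.

17/38


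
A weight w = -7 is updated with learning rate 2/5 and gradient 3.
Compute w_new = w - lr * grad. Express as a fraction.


w_new = -7 - 2/5 * 3 = -7 - 6/5 = -41/5.

-41/5


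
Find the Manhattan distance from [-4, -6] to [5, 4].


d = sum of absolute differences: |-4-5|=9 + |-6-4|=10 = 19.

19


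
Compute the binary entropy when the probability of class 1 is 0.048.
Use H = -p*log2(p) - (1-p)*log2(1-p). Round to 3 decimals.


H = -0.048*log2(0.048) - 0.952*log2(0.952) = 0.278.

0.278


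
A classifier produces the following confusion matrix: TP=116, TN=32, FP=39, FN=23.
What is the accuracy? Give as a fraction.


Accuracy = (TP + TN) / (TP + TN + FP + FN) = (116 + 32) / 210 = 74/105.

74/105


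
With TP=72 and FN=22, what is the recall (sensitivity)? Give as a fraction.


Recall = TP / (TP + FN) = 72 / 94 = 36/47.

36/47


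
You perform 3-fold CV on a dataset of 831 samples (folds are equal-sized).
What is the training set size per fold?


Each validation fold has 831/3 = 277 samples. Training set = 831 - 277 = 554.

554


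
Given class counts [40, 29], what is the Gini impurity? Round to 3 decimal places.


Total = 69. Proportions: 40/69, 29/69. sum(p_i^2) = 0.5127. Gini = 1 - 0.5127 = 0.4873, which rounds to 0.487.

0.487


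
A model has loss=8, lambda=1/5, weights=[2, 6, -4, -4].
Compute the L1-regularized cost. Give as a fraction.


L1 norm = sum(|w|) = 16. J = 8 + 1/5 * 16 = 56/5.

56/5


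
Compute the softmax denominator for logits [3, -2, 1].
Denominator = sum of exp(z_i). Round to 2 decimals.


Denom = e^3=20.0855 + e^-2=0.1353 + e^1=2.7183. Sum = 22.9391, which rounds to 22.94.

22.94


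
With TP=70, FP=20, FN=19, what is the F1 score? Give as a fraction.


Precision = 70/90 = 7/9. Recall = 70/89 = 70/89. F1 = 2*P*R/(P+R) = 140/179.

140/179


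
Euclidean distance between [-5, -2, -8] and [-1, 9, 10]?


d = sqrt(sum of squared differences). (-5--1)^2=16, (-2-9)^2=121, (-8-10)^2=324. Sum = 461.

sqrt(461)


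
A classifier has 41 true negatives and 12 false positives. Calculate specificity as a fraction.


Specificity = TN / (TN + FP) = 41 / 53 = 41/53.

41/53


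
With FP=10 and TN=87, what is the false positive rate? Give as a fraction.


FPR = FP / (FP + TN) = 10 / 97 = 10/97.

10/97


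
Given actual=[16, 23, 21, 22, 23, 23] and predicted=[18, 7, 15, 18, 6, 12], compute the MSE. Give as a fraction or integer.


MSE = (1/6) * ((16-18)^2=4 + (23-7)^2=256 + (21-15)^2=36 + (22-18)^2=16 + (23-6)^2=289 + (23-12)^2=121). Sum = 722. MSE = 361/3.

361/3


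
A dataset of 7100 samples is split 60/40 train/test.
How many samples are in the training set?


Test set = 7100 * 40% = 2840. Training set = 7100 - 2840 = 4260.

4260


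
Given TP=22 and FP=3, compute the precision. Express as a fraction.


Precision = TP / (TP + FP) = 22 / 25 = 22/25.

22/25


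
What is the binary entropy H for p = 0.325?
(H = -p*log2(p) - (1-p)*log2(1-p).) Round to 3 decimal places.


H = -0.325*log2(0.325) - 0.675*log2(0.675) = 0.910.

0.910


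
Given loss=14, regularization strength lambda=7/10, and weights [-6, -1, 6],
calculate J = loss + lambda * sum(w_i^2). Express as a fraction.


L2 sq norm = sum(w^2) = 73. J = 14 + 7/10 * 73 = 651/10.

651/10


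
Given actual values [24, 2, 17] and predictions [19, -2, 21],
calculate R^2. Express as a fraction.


Mean(y) = 43/3. SS_res = 57. SS_tot = 758/3. R^2 = 1 - 57/(758/3) = 587/758.

587/758


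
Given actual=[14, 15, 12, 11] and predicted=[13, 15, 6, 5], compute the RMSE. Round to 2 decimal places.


MSE = 18.2500. RMSE = sqrt(18.2500) = 4.27.

4.27


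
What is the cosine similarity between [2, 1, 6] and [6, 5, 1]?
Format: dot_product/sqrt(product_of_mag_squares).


dot = 23. |a|^2 = 41, |b|^2 = 62. cos = 23/sqrt(2542).

23/sqrt(2542)


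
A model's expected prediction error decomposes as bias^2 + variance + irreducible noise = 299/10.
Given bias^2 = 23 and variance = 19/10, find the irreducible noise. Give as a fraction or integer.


Total error = bias^2 + variance + irreducible noise. So irreducible noise = 299/10 - 23 - 19/10 = 5.

5


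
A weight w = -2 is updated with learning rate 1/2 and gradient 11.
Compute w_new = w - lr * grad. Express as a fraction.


w_new = -2 - 1/2 * 11 = -2 - 11/2 = -15/2.

-15/2


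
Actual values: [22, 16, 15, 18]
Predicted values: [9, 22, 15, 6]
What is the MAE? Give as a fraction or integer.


MAE = (1/4) * (|22-9|=13 + |16-22|=6 + |15-15|=0 + |18-6|=12). Sum = 31. MAE = 31/4.

31/4


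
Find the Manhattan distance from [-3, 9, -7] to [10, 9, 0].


d = sum of absolute differences: |-3-10|=13 + |9-9|=0 + |-7-0|=7 = 20.

20


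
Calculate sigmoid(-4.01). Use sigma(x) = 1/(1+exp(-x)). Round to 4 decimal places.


sigma(-4.01) = 1/(1+e^(4.01)) = 1/(1+55.146871) = 1/56.146871 = 0.0178.

0.0178


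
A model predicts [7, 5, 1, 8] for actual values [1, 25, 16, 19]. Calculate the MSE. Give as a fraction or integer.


MSE = (1/4) * ((1-7)^2=36 + (25-5)^2=400 + (16-1)^2=225 + (19-8)^2=121). Sum = 782. MSE = 391/2.

391/2


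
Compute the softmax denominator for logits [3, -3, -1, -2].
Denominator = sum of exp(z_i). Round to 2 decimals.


Denom = e^3=20.0855 + e^-3=0.0498 + e^-1=0.3679 + e^-2=0.1353. Sum = 20.6385, which rounds to 20.64.

20.64


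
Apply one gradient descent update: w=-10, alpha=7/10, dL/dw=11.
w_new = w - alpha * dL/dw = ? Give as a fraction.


w_new = -10 - 7/10 * 11 = -10 - 77/10 = -177/10.

-177/10


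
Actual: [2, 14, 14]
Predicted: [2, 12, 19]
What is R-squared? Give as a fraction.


Mean(y) = 10. SS_res = 29. SS_tot = 96. R^2 = 1 - 29/(96) = 67/96.

67/96


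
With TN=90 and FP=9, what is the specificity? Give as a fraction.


Specificity = TN / (TN + FP) = 90 / 99 = 10/11.

10/11


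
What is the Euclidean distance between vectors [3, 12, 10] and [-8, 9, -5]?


d = sqrt(sum of squared differences). (3--8)^2=121, (12-9)^2=9, (10--5)^2=225. Sum = 355.

sqrt(355)


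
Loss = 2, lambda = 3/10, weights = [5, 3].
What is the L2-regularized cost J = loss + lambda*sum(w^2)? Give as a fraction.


L2 sq norm = sum(w^2) = 34. J = 2 + 3/10 * 34 = 61/5.

61/5


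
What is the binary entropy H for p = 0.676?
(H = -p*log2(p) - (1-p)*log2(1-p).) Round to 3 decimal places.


H = -0.676*log2(0.676) - 0.324*log2(0.324) = 0.909.

0.909


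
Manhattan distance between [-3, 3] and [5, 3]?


d = sum of absolute differences: |-3-5|=8 + |3-3|=0 = 8.

8


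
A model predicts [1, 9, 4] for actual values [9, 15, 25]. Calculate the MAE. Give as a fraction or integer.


MAE = (1/3) * (|9-1|=8 + |15-9|=6 + |25-4|=21). Sum = 35. MAE = 35/3.

35/3


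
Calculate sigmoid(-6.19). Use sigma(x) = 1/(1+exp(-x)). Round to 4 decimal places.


sigma(-6.19) = 1/(1+e^(6.19)) = 1/(1+487.846106) = 1/488.846106 = 0.0020.

0.0020


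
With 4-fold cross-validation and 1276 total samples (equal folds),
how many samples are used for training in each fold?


Each validation fold has 1276/4 = 319 samples. Training set = 1276 - 319 = 957.

957


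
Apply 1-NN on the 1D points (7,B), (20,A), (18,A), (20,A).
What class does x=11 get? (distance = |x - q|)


Distances: |7-11|=4, |20-11|=9, |18-11|=7, |20-11|=9. 1 nearest: (7,B). Counts: {'B': 1}. Majority class: B.

B


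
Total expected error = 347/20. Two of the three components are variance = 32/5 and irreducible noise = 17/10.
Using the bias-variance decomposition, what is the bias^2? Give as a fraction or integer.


Total error = bias^2 + variance + irreducible noise. So bias^2 = 347/20 - 32/5 - 17/10 = 37/4.

37/4


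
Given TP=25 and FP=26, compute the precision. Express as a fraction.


Precision = TP / (TP + FP) = 25 / 51 = 25/51.

25/51


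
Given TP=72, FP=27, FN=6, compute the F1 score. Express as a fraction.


Precision = 72/99 = 8/11. Recall = 72/78 = 12/13. F1 = 2*P*R/(P+R) = 48/59.

48/59


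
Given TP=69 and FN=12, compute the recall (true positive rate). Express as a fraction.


Recall = TP / (TP + FN) = 69 / 81 = 23/27.

23/27


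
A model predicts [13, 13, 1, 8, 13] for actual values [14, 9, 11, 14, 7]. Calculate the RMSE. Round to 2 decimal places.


MSE = 37.8000. RMSE = sqrt(37.8000) = 6.15.

6.15


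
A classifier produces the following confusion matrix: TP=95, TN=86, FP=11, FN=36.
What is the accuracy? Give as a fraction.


Accuracy = (TP + TN) / (TP + TN + FP + FN) = (95 + 86) / 228 = 181/228.

181/228


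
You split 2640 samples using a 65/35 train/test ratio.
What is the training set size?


Test set = 2640 * 35% = 924. Training set = 2640 - 924 = 1716.

1716


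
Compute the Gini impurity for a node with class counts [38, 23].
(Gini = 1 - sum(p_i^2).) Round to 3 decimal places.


Total = 61. Proportions: 38/61, 23/61. sum(p_i^2) = 0.5302. Gini = 1 - 0.5302 = 0.4698, which rounds to 0.470.

0.470


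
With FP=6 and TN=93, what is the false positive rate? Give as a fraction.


FPR = FP / (FP + TN) = 6 / 99 = 2/33.

2/33


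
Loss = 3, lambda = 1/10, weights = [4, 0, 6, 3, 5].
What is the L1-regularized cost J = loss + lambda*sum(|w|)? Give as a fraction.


L1 norm = sum(|w|) = 18. J = 3 + 1/10 * 18 = 24/5.

24/5


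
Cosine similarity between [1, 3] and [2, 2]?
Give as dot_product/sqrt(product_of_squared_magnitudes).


dot = 8. |a|^2 = 10, |b|^2 = 8. cos = 8/sqrt(80).

8/sqrt(80)


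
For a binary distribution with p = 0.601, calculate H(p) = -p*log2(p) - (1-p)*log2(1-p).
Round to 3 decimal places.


H = -0.601*log2(0.601) - 0.399*log2(0.399) = 0.970.

0.970


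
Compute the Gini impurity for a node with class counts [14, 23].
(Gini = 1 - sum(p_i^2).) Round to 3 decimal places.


Total = 37. Proportions: 14/37, 23/37. sum(p_i^2) = 0.5296. Gini = 1 - 0.5296 = 0.4704, which rounds to 0.470.

0.470


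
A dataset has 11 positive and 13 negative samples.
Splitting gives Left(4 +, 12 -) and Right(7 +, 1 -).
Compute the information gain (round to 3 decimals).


H(parent) = 0.9950. H(left) = 0.8113, H(right) = 0.5436. Weighted = (16/24)*0.8113 + (8/24)*0.5436 = 0.7221. IG = 0.9950 - 0.7221 = 0.2729, which rounds to 0.273.

0.273


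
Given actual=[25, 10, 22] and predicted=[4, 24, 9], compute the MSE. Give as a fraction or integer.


MSE = (1/3) * ((25-4)^2=441 + (10-24)^2=196 + (22-9)^2=169). Sum = 806. MSE = 806/3.

806/3


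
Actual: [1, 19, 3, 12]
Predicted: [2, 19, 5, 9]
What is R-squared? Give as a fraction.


Mean(y) = 35/4. SS_res = 14. SS_tot = 835/4. R^2 = 1 - 14/(835/4) = 779/835.

779/835


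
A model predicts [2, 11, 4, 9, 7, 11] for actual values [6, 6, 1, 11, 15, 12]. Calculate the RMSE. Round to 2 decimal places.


MSE = 19.8333. RMSE = sqrt(19.8333) = 4.45.

4.45


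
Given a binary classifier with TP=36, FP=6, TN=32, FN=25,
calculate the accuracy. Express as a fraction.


Accuracy = (TP + TN) / (TP + TN + FP + FN) = (36 + 32) / 99 = 68/99.

68/99


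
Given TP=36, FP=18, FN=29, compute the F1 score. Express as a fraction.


Precision = 36/54 = 2/3. Recall = 36/65 = 36/65. F1 = 2*P*R/(P+R) = 72/119.

72/119


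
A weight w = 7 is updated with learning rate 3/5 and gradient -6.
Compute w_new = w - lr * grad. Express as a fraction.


w_new = 7 - 3/5 * -6 = 7 - -18/5 = 53/5.

53/5


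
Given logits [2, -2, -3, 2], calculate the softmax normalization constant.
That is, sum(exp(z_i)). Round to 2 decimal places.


Denom = e^2=7.3891 + e^-2=0.1353 + e^-3=0.0498 + e^2=7.3891. Sum = 14.9633, which rounds to 14.96.

14.96


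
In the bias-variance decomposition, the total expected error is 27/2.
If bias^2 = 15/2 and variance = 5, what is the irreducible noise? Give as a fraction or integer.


Total error = bias^2 + variance + irreducible noise. So irreducible noise = 27/2 - 15/2 - 5 = 1.

1


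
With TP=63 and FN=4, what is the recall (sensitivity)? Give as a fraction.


Recall = TP / (TP + FN) = 63 / 67 = 63/67.

63/67


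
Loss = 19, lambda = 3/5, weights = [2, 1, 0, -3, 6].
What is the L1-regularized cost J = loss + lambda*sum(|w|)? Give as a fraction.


L1 norm = sum(|w|) = 12. J = 19 + 3/5 * 12 = 131/5.

131/5


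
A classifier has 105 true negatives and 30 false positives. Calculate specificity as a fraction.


Specificity = TN / (TN + FP) = 105 / 135 = 7/9.

7/9


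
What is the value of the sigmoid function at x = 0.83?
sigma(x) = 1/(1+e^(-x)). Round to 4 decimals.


sigma(0.83) = 1/(1+e^(-0.83)) = 1/(1+0.436049) = 1/1.436049 = 0.6964.

0.6964


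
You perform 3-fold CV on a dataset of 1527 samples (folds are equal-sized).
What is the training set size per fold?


Each validation fold has 1527/3 = 509 samples. Training set = 1527 - 509 = 1018.

1018


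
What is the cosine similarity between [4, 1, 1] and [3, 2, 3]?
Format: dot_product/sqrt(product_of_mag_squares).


dot = 17. |a|^2 = 18, |b|^2 = 22. cos = 17/sqrt(396).

17/sqrt(396)


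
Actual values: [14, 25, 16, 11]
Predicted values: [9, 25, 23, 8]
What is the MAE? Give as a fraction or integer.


MAE = (1/4) * (|14-9|=5 + |25-25|=0 + |16-23|=7 + |11-8|=3). Sum = 15. MAE = 15/4.

15/4


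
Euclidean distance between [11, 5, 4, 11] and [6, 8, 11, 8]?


d = sqrt(sum of squared differences). (11-6)^2=25, (5-8)^2=9, (4-11)^2=49, (11-8)^2=9. Sum = 92.

sqrt(92)


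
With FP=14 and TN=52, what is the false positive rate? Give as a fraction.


FPR = FP / (FP + TN) = 14 / 66 = 7/33.

7/33


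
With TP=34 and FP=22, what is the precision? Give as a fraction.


Precision = TP / (TP + FP) = 34 / 56 = 17/28.

17/28


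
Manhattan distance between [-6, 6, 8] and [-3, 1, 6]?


d = sum of absolute differences: |-6--3|=3 + |6-1|=5 + |8-6|=2 = 10.

10


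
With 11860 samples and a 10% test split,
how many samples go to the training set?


Test set = 11860 * 10% = 1186. Training set = 11860 - 1186 = 10674.

10674


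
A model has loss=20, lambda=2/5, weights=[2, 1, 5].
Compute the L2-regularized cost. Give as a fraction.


L2 sq norm = sum(w^2) = 30. J = 20 + 2/5 * 30 = 32.

32


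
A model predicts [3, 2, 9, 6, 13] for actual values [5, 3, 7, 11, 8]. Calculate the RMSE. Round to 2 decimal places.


MSE = 11.8000. RMSE = sqrt(11.8000) = 3.44.

3.44


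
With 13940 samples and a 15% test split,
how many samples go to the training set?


Test set = 13940 * 15% = 2091. Training set = 13940 - 2091 = 11849.

11849


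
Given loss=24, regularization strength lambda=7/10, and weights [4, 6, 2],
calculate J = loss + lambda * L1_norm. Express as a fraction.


L1 norm = sum(|w|) = 12. J = 24 + 7/10 * 12 = 162/5.

162/5


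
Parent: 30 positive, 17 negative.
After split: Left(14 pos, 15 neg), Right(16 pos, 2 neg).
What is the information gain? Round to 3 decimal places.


H(parent) = 0.9441. H(left) = 0.9991, H(right) = 0.5033. Weighted = (29/47)*0.9991 + (18/47)*0.5033 = 0.8092. IG = 0.9441 - 0.8092 = 0.1349, which rounds to 0.135.

0.135


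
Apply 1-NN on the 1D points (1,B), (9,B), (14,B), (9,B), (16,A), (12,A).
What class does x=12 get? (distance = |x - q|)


Distances: |1-12|=11, |9-12|=3, |14-12|=2, |9-12|=3, |16-12|=4, |12-12|=0. 1 nearest: (12,A). Counts: {'A': 1}. Majority class: A.

A


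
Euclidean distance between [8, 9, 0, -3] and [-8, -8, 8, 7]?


d = sqrt(sum of squared differences). (8--8)^2=256, (9--8)^2=289, (0-8)^2=64, (-3-7)^2=100. Sum = 709.

sqrt(709)


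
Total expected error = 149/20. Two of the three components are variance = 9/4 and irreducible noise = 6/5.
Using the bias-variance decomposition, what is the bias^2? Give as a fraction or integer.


Total error = bias^2 + variance + irreducible noise. So bias^2 = 149/20 - 9/4 - 6/5 = 4.

4


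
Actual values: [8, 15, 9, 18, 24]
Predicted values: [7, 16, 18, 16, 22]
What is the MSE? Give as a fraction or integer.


MSE = (1/5) * ((8-7)^2=1 + (15-16)^2=1 + (9-18)^2=81 + (18-16)^2=4 + (24-22)^2=4). Sum = 91. MSE = 91/5.

91/5


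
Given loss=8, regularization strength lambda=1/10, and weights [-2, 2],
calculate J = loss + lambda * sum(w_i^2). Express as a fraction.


L2 sq norm = sum(w^2) = 8. J = 8 + 1/10 * 8 = 44/5.

44/5


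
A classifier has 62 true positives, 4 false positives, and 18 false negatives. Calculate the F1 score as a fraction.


Precision = 62/66 = 31/33. Recall = 62/80 = 31/40. F1 = 2*P*R/(P+R) = 62/73.

62/73


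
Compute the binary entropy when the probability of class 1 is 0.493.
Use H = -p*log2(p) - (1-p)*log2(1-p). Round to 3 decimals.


H = -0.493*log2(0.493) - 0.507*log2(0.507) = 1.000.

1.000


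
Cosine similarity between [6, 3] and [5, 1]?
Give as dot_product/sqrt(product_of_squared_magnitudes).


dot = 33. |a|^2 = 45, |b|^2 = 26. cos = 33/sqrt(1170).

33/sqrt(1170)


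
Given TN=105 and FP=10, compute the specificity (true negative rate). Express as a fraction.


Specificity = TN / (TN + FP) = 105 / 115 = 21/23.

21/23


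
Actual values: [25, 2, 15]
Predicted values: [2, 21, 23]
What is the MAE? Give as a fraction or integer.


MAE = (1/3) * (|25-2|=23 + |2-21|=19 + |15-23|=8). Sum = 50. MAE = 50/3.

50/3


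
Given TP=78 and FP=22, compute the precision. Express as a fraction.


Precision = TP / (TP + FP) = 78 / 100 = 39/50.

39/50


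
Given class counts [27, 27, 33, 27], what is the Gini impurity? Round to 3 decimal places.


Total = 114. Proportions: 27/114, 27/114, 33/114, 27/114. sum(p_i^2) = 0.2521. Gini = 1 - 0.2521 = 0.7479, which rounds to 0.748.

0.748


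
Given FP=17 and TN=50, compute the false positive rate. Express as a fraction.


FPR = FP / (FP + TN) = 17 / 67 = 17/67.

17/67


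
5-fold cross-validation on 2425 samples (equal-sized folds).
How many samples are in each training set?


Each validation fold has 2425/5 = 485 samples. Training set = 2425 - 485 = 1940.

1940


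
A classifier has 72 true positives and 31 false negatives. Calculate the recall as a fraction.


Recall = TP / (TP + FN) = 72 / 103 = 72/103.

72/103


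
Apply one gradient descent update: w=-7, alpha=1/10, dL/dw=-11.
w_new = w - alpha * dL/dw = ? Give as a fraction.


w_new = -7 - 1/10 * -11 = -7 - -11/10 = -59/10.

-59/10


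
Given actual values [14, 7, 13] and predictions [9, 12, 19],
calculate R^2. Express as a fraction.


Mean(y) = 34/3. SS_res = 86. SS_tot = 86/3. R^2 = 1 - 86/(86/3) = -2.

-2


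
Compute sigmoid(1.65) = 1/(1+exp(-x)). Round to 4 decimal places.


sigma(1.65) = 1/(1+e^(-1.65)) = 1/(1+0.192050) = 1/1.192050 = 0.8389.

0.8389


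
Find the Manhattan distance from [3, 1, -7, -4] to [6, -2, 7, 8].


d = sum of absolute differences: |3-6|=3 + |1--2|=3 + |-7-7|=14 + |-4-8|=12 = 32.

32


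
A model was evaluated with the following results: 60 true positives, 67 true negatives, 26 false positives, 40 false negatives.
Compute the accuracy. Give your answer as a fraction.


Accuracy = (TP + TN) / (TP + TN + FP + FN) = (60 + 67) / 193 = 127/193.

127/193


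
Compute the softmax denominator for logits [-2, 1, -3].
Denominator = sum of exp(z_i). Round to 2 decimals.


Denom = e^-2=0.1353 + e^1=2.7183 + e^-3=0.0498. Sum = 2.9034, which rounds to 2.90.

2.90


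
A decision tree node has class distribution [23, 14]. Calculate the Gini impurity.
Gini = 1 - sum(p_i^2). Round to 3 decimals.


Total = 37. Proportions: 23/37, 14/37. sum(p_i^2) = 0.5296. Gini = 1 - 0.5296 = 0.4704, which rounds to 0.470.

0.470


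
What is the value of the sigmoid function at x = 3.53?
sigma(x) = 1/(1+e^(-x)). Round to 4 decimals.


sigma(3.53) = 1/(1+e^(-3.53)) = 1/(1+0.029305) = 1/1.029305 = 0.9715.

0.9715


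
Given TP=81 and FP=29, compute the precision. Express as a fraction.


Precision = TP / (TP + FP) = 81 / 110 = 81/110.

81/110


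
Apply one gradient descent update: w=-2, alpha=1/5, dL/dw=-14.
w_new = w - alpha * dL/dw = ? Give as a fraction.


w_new = -2 - 1/5 * -14 = -2 - -14/5 = 4/5.

4/5


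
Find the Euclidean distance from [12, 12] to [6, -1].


d = sqrt(sum of squared differences). (12-6)^2=36, (12--1)^2=169. Sum = 205.

sqrt(205)


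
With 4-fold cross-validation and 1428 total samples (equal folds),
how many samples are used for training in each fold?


Each validation fold has 1428/4 = 357 samples. Training set = 1428 - 357 = 1071.

1071


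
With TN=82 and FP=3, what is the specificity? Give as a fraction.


Specificity = TN / (TN + FP) = 82 / 85 = 82/85.

82/85


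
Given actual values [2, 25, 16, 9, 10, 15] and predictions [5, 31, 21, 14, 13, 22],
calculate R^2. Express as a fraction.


Mean(y) = 77/6. SS_res = 153. SS_tot = 1817/6. R^2 = 1 - 153/(1817/6) = 899/1817.

899/1817


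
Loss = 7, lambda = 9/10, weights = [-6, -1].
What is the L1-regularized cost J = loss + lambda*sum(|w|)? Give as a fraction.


L1 norm = sum(|w|) = 7. J = 7 + 9/10 * 7 = 133/10.

133/10


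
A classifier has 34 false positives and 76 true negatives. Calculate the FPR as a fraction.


FPR = FP / (FP + TN) = 34 / 110 = 17/55.

17/55


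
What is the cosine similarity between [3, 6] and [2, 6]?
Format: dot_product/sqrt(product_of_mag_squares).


dot = 42. |a|^2 = 45, |b|^2 = 40. cos = 42/sqrt(1800).

42/sqrt(1800)


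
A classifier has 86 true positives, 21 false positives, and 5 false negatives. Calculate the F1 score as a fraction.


Precision = 86/107 = 86/107. Recall = 86/91 = 86/91. F1 = 2*P*R/(P+R) = 86/99.

86/99


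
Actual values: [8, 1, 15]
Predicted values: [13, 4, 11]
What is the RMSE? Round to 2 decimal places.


MSE = 16.6667. RMSE = sqrt(16.6667) = 4.08.

4.08


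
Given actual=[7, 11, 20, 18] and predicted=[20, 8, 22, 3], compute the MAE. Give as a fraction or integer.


MAE = (1/4) * (|7-20|=13 + |11-8|=3 + |20-22|=2 + |18-3|=15). Sum = 33. MAE = 33/4.

33/4


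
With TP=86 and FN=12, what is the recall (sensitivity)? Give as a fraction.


Recall = TP / (TP + FN) = 86 / 98 = 43/49.

43/49


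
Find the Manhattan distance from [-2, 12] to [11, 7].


d = sum of absolute differences: |-2-11|=13 + |12-7|=5 = 18.

18


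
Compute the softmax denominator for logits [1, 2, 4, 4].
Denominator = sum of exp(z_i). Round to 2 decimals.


Denom = e^1=2.7183 + e^2=7.3891 + e^4=54.5982 + e^4=54.5982. Sum = 119.3038, which rounds to 119.30.

119.30


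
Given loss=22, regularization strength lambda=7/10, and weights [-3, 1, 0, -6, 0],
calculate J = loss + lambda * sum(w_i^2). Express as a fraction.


L2 sq norm = sum(w^2) = 46. J = 22 + 7/10 * 46 = 271/5.

271/5


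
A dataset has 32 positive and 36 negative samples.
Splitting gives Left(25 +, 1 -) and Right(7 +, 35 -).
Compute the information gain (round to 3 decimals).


H(parent) = 0.9975. H(left) = 0.2352, H(right) = 0.6500. Weighted = (26/68)*0.2352 + (42/68)*0.6500 = 0.4914. IG = 0.9975 - 0.4914 = 0.5061, which rounds to 0.506.

0.506


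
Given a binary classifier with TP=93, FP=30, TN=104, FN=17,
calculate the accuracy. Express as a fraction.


Accuracy = (TP + TN) / (TP + TN + FP + FN) = (93 + 104) / 244 = 197/244.

197/244


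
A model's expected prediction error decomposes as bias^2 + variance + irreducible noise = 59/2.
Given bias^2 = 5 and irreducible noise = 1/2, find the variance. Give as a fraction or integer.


Total error = bias^2 + variance + irreducible noise. So variance = 59/2 - 5 - 1/2 = 24.

24


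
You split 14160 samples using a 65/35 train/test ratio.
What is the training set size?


Test set = 14160 * 35% = 4956. Training set = 14160 - 4956 = 9204.

9204


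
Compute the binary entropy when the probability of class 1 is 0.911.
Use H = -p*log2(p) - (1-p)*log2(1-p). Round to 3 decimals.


H = -0.911*log2(0.911) - 0.089*log2(0.089) = 0.433.

0.433


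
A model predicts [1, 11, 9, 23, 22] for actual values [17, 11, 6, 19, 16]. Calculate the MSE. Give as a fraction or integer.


MSE = (1/5) * ((17-1)^2=256 + (11-11)^2=0 + (6-9)^2=9 + (19-23)^2=16 + (16-22)^2=36). Sum = 317. MSE = 317/5.

317/5


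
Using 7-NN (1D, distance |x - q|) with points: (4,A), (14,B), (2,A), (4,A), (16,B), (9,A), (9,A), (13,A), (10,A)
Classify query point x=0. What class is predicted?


Distances: |4-0|=4, |14-0|=14, |2-0|=2, |4-0|=4, |16-0|=16, |9-0|=9, |9-0|=9, |13-0|=13, |10-0|=10. 7 nearest: (2,A), (4,A), (4,A), (9,A), (9,A), (10,A), (13,A). Counts: {'A': 7}. Majority class: A.

A


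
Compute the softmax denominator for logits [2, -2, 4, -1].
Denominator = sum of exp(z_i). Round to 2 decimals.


Denom = e^2=7.3891 + e^-2=0.1353 + e^4=54.5982 + e^-1=0.3679. Sum = 62.4905, which rounds to 62.49.

62.49


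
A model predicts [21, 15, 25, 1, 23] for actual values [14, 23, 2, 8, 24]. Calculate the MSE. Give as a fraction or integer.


MSE = (1/5) * ((14-21)^2=49 + (23-15)^2=64 + (2-25)^2=529 + (8-1)^2=49 + (24-23)^2=1). Sum = 692. MSE = 692/5.

692/5


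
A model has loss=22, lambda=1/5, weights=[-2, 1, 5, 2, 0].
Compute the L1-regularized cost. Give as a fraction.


L1 norm = sum(|w|) = 10. J = 22 + 1/5 * 10 = 24.

24


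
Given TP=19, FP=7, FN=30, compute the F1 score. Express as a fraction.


Precision = 19/26 = 19/26. Recall = 19/49 = 19/49. F1 = 2*P*R/(P+R) = 38/75.

38/75


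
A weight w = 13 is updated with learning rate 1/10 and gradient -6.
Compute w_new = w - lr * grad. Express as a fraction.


w_new = 13 - 1/10 * -6 = 13 - -3/5 = 68/5.

68/5


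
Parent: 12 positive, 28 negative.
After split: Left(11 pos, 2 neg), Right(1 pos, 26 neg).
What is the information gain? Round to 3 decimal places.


H(parent) = 0.8813. H(left) = 0.6194, H(right) = 0.2285. Weighted = (13/40)*0.6194 + (27/40)*0.2285 = 0.3555. IG = 0.8813 - 0.3555 = 0.5258, which rounds to 0.526.

0.526


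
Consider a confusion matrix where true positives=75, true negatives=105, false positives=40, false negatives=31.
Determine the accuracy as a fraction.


Accuracy = (TP + TN) / (TP + TN + FP + FN) = (75 + 105) / 251 = 180/251.

180/251


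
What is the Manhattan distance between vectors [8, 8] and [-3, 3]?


d = sum of absolute differences: |8--3|=11 + |8-3|=5 = 16.

16


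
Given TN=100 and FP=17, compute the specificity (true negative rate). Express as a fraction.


Specificity = TN / (TN + FP) = 100 / 117 = 100/117.

100/117


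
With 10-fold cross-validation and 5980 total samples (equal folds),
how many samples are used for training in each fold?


Each validation fold has 5980/10 = 598 samples. Training set = 5980 - 598 = 5382.

5382


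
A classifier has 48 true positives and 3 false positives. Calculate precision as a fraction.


Precision = TP / (TP + FP) = 48 / 51 = 16/17.

16/17


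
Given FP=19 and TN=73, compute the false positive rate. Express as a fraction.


FPR = FP / (FP + TN) = 19 / 92 = 19/92.

19/92


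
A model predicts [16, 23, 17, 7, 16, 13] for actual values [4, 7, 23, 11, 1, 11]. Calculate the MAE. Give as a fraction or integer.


MAE = (1/6) * (|4-16|=12 + |7-23|=16 + |23-17|=6 + |11-7|=4 + |1-16|=15 + |11-13|=2). Sum = 55. MAE = 55/6.

55/6


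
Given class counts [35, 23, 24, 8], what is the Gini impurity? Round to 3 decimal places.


Total = 90. Proportions: 35/90, 23/90, 24/90, 8/90. sum(p_i^2) = 0.2956. Gini = 1 - 0.2956 = 0.7044, which rounds to 0.704.

0.704


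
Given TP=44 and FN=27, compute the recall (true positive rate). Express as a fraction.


Recall = TP / (TP + FN) = 44 / 71 = 44/71.

44/71


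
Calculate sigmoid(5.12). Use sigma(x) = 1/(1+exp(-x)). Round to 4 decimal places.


sigma(5.12) = 1/(1+e^(-5.12)) = 1/(1+0.005976) = 1/1.005976 = 0.9941.

0.9941


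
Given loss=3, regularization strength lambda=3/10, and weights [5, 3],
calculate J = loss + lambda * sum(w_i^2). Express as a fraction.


L2 sq norm = sum(w^2) = 34. J = 3 + 3/10 * 34 = 66/5.

66/5


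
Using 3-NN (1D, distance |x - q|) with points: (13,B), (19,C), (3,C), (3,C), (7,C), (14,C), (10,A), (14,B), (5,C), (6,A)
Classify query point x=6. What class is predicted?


Distances: |13-6|=7, |19-6|=13, |3-6|=3, |3-6|=3, |7-6|=1, |14-6|=8, |10-6|=4, |14-6|=8, |5-6|=1, |6-6|=0. 3 nearest: (6,A), (7,C), (5,C). Counts: {'A': 1, 'C': 2}. Majority class: C.

C


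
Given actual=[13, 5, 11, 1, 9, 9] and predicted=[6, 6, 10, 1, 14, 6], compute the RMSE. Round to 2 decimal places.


MSE = 14.1667. RMSE = sqrt(14.1667) = 3.76.

3.76


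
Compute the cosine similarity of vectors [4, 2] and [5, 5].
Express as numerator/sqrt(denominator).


dot = 30. |a|^2 = 20, |b|^2 = 50. cos = 30/sqrt(1000).

30/sqrt(1000)


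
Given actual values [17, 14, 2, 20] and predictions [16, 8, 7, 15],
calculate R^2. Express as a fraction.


Mean(y) = 53/4. SS_res = 87. SS_tot = 747/4. R^2 = 1 - 87/(747/4) = 133/249.

133/249


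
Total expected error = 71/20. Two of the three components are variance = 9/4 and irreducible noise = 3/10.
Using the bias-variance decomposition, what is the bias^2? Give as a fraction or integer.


Total error = bias^2 + variance + irreducible noise. So bias^2 = 71/20 - 9/4 - 3/10 = 1.

1


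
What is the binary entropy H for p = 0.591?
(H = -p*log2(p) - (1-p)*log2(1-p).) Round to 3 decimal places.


H = -0.591*log2(0.591) - 0.409*log2(0.409) = 0.976.

0.976


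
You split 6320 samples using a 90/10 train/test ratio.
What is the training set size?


Test set = 6320 * 10% = 632. Training set = 6320 - 632 = 5688.

5688


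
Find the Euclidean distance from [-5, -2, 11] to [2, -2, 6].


d = sqrt(sum of squared differences). (-5-2)^2=49, (-2--2)^2=0, (11-6)^2=25. Sum = 74.

sqrt(74)


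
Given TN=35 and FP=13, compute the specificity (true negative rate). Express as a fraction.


Specificity = TN / (TN + FP) = 35 / 48 = 35/48.

35/48


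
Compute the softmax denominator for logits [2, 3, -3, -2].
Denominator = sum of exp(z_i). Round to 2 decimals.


Denom = e^2=7.3891 + e^3=20.0855 + e^-3=0.0498 + e^-2=0.1353. Sum = 27.6597, which rounds to 27.66.

27.66


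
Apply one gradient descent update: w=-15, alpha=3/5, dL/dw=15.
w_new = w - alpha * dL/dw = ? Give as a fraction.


w_new = -15 - 3/5 * 15 = -15 - 9 = -24.

-24


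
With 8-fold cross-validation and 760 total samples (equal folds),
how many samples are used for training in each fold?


Each validation fold has 760/8 = 95 samples. Training set = 760 - 95 = 665.

665


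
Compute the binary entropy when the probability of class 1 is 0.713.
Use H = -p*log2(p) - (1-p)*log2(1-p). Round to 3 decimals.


H = -0.713*log2(0.713) - 0.287*log2(0.287) = 0.865.

0.865


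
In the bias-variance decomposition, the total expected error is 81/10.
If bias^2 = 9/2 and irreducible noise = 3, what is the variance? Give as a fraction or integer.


Total error = bias^2 + variance + irreducible noise. So variance = 81/10 - 9/2 - 3 = 3/5.

3/5


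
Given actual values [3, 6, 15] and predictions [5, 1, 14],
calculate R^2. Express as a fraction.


Mean(y) = 8. SS_res = 30. SS_tot = 78. R^2 = 1 - 30/(78) = 8/13.

8/13


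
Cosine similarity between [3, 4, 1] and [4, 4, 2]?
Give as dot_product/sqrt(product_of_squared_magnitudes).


dot = 30. |a|^2 = 26, |b|^2 = 36. cos = 30/sqrt(936).

30/sqrt(936)


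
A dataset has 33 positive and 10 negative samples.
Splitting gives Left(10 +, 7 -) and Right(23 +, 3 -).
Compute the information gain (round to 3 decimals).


H(parent) = 0.7824. H(left) = 0.9774, H(right) = 0.5159. Weighted = (17/43)*0.9774 + (26/43)*0.5159 = 0.6984. IG = 0.7824 - 0.6984 = 0.0840, which rounds to 0.084.

0.084


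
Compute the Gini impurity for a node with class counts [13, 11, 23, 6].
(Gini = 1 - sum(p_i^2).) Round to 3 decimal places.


Total = 53. Proportions: 13/53, 11/53, 23/53, 6/53. sum(p_i^2) = 0.3044. Gini = 1 - 0.3044 = 0.6956, which rounds to 0.696.

0.696


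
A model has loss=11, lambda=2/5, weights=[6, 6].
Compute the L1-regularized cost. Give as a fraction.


L1 norm = sum(|w|) = 12. J = 11 + 2/5 * 12 = 79/5.

79/5


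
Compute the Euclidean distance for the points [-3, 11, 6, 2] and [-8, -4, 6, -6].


d = sqrt(sum of squared differences). (-3--8)^2=25, (11--4)^2=225, (6-6)^2=0, (2--6)^2=64. Sum = 314.

sqrt(314)


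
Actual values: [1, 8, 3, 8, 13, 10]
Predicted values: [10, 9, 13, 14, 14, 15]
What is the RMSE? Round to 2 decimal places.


MSE = 40.6667. RMSE = sqrt(40.6667) = 6.38.

6.38


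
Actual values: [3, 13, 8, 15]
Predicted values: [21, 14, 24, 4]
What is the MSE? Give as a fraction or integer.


MSE = (1/4) * ((3-21)^2=324 + (13-14)^2=1 + (8-24)^2=256 + (15-4)^2=121). Sum = 702. MSE = 351/2.

351/2


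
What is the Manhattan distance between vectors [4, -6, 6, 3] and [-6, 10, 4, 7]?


d = sum of absolute differences: |4--6|=10 + |-6-10|=16 + |6-4|=2 + |3-7|=4 = 32.

32


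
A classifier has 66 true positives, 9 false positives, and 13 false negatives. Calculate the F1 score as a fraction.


Precision = 66/75 = 22/25. Recall = 66/79 = 66/79. F1 = 2*P*R/(P+R) = 6/7.

6/7


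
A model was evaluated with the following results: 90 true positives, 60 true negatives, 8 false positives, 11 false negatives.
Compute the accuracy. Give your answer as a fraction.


Accuracy = (TP + TN) / (TP + TN + FP + FN) = (90 + 60) / 169 = 150/169.

150/169


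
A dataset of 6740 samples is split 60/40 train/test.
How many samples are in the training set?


Test set = 6740 * 40% = 2696. Training set = 6740 - 2696 = 4044.

4044


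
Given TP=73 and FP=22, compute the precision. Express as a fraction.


Precision = TP / (TP + FP) = 73 / 95 = 73/95.

73/95


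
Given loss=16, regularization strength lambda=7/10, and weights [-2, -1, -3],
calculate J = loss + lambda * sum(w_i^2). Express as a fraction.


L2 sq norm = sum(w^2) = 14. J = 16 + 7/10 * 14 = 129/5.

129/5


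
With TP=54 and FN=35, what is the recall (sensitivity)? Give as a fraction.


Recall = TP / (TP + FN) = 54 / 89 = 54/89.

54/89


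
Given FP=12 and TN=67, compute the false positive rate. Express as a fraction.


FPR = FP / (FP + TN) = 12 / 79 = 12/79.

12/79


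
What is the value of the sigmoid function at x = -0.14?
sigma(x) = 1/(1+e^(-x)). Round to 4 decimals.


sigma(-0.14) = 1/(1+e^(0.14)) = 1/(1+1.150274) = 1/2.150274 = 0.4651.

0.4651


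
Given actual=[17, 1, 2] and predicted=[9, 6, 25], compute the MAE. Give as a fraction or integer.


MAE = (1/3) * (|17-9|=8 + |1-6|=5 + |2-25|=23). Sum = 36. MAE = 12.

12


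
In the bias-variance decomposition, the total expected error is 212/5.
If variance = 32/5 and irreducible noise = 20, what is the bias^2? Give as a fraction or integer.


Total error = bias^2 + variance + irreducible noise. So bias^2 = 212/5 - 32/5 - 20 = 16.

16


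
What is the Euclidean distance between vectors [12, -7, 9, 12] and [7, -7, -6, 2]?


d = sqrt(sum of squared differences). (12-7)^2=25, (-7--7)^2=0, (9--6)^2=225, (12-2)^2=100. Sum = 350.

sqrt(350)


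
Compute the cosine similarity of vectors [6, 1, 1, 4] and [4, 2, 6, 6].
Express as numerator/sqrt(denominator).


dot = 56. |a|^2 = 54, |b|^2 = 92. cos = 56/sqrt(4968).

56/sqrt(4968)


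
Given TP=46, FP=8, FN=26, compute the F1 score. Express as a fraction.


Precision = 46/54 = 23/27. Recall = 46/72 = 23/36. F1 = 2*P*R/(P+R) = 46/63.

46/63


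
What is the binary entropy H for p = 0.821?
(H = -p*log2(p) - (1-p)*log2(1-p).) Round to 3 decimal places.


H = -0.821*log2(0.821) - 0.179*log2(0.179) = 0.678.

0.678


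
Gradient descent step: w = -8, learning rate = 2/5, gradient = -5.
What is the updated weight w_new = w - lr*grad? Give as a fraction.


w_new = -8 - 2/5 * -5 = -8 - -2 = -6.

-6


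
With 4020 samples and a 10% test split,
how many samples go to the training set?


Test set = 4020 * 10% = 402. Training set = 4020 - 402 = 3618.

3618


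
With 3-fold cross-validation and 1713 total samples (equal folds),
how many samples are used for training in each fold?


Each validation fold has 1713/3 = 571 samples. Training set = 1713 - 571 = 1142.

1142


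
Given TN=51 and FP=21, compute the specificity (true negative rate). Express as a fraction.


Specificity = TN / (TN + FP) = 51 / 72 = 17/24.

17/24


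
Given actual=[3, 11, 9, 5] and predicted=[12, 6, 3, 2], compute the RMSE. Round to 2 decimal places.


MSE = 37.7500. RMSE = sqrt(37.7500) = 6.14.

6.14


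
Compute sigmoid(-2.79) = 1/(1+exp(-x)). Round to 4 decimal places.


sigma(-2.79) = 1/(1+e^(2.79)) = 1/(1+16.281020) = 1/17.281020 = 0.0579.

0.0579


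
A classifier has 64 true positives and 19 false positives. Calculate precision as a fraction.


Precision = TP / (TP + FP) = 64 / 83 = 64/83.

64/83


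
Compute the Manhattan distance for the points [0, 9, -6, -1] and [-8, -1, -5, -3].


d = sum of absolute differences: |0--8|=8 + |9--1|=10 + |-6--5|=1 + |-1--3|=2 = 21.

21


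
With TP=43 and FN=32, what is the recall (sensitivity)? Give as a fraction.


Recall = TP / (TP + FN) = 43 / 75 = 43/75.

43/75


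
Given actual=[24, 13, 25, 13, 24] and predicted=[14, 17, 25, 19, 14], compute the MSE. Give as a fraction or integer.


MSE = (1/5) * ((24-14)^2=100 + (13-17)^2=16 + (25-25)^2=0 + (13-19)^2=36 + (24-14)^2=100). Sum = 252. MSE = 252/5.

252/5


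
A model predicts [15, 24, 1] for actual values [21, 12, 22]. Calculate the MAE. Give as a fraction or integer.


MAE = (1/3) * (|21-15|=6 + |12-24|=12 + |22-1|=21). Sum = 39. MAE = 13.

13


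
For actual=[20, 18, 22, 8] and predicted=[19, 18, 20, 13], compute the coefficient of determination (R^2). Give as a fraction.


Mean(y) = 17. SS_res = 30. SS_tot = 116. R^2 = 1 - 30/(116) = 43/58.

43/58


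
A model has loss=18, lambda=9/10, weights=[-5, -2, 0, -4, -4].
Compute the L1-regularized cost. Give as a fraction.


L1 norm = sum(|w|) = 15. J = 18 + 9/10 * 15 = 63/2.

63/2


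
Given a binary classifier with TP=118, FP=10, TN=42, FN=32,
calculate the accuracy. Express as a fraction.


Accuracy = (TP + TN) / (TP + TN + FP + FN) = (118 + 42) / 202 = 80/101.

80/101


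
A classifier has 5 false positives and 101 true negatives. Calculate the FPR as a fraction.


FPR = FP / (FP + TN) = 5 / 106 = 5/106.

5/106
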